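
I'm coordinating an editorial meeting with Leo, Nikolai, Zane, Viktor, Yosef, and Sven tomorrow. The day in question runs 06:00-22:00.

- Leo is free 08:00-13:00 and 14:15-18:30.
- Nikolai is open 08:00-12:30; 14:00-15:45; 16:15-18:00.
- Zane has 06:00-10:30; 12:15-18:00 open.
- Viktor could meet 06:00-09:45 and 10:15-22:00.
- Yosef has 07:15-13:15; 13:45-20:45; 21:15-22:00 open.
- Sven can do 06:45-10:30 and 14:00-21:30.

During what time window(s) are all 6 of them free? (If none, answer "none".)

08:00-09:45, 10:15-10:30, 14:15-15:45, 16:15-18:00

Leo ∩ Nikolai: 08:00-12:30, 14:15-15:45, 16:15-18:00.
Leo ∩ Nikolai ∩ Zane: 08:00-10:30, 12:15-12:30, 14:15-15:45, 16:15-18:00.
Leo ∩ Nikolai ∩ Zane ∩ Viktor: 08:00-09:45, 10:15-10:30, 12:15-12:30, 14:15-15:45, 16:15-18:00.
Leo ∩ Nikolai ∩ Zane ∩ Viktor ∩ Yosef: 08:00-09:45, 10:15-10:30, 12:15-12:30, 14:15-15:45, 16:15-18:00.
Leo ∩ Nikolai ∩ Zane ∩ Viktor ∩ Yosef ∩ Sven: 08:00-09:45, 10:15-10:30, 14:15-15:45, 16:15-18:00.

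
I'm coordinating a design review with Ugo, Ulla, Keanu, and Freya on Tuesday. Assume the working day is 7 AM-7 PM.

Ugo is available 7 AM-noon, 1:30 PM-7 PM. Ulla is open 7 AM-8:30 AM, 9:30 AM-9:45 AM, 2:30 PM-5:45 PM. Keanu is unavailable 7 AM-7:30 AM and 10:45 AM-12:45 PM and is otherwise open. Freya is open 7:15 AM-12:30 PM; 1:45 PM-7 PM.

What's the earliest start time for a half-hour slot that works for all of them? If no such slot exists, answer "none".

07:30

Ugo free: 07:00-12:00, 13:30-19:00.
Ulla free: 07:00-08:30, 09:30-09:45, 14:30-17:45.
Keanu free: 07:30-10:45, 12:45-19:00 (invert busy blocks within the working day).
Freya free: 07:15-12:30, 13:45-19:00.
Ugo ∩ Ulla: 07:00-08:30, 09:30-09:45, 14:30-17:45.
Ugo ∩ Ulla ∩ Keanu: 07:30-08:30, 09:30-09:45, 14:30-17:45.
Ugo ∩ Ulla ∩ Keanu ∩ Freya: 07:30-08:30, 09:30-09:45, 14:30-17:45.
The first common window of at least 30 minutes is 07:30-08:30, so the earliest start is 07:30.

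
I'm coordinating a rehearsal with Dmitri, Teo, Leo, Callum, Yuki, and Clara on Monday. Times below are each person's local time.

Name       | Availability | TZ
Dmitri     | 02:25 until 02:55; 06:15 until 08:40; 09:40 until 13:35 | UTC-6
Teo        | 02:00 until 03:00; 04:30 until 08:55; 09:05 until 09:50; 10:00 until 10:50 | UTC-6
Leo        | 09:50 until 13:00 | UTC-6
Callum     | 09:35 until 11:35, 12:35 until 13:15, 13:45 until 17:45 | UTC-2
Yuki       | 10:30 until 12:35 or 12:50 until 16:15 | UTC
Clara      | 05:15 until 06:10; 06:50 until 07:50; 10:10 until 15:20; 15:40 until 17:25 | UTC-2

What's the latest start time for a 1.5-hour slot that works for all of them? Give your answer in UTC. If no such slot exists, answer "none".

none

Dmitri in UTC: 08:25-08:55, 12:15-14:40, 15:40-19:35 (add 6h to convert from UTC-6).
Teo in UTC: 08:00-09:00, 10:30-14:55, 15:05-15:50, 16:00-16:50 (add 6h to convert from UTC-6).
Leo in UTC: 15:50-19:00 (add 6h to convert from UTC-6).
Callum in UTC: 11:35-13:35, 14:35-15:15, 15:45-19:45 (add 2h to convert from UTC-2).
Yuki in UTC: 10:30-12:35, 12:50-16:15.
Clara in UTC: 07:15-08:10, 08:50-09:50, 12:10-17:20, 17:40-19:25 (add 2h to convert from UTC-2).
Dmitri ∩ Teo: 08:25-08:55, 12:15-14:40, 15:40-15:50, 16:00-16:50.
Dmitri ∩ Teo ∩ Leo: 16:00-16:50.
Dmitri ∩ Teo ∩ Leo ∩ Callum: 16:00-16:50.
Dmitri ∩ Teo ∩ Leo ∩ Callum ∩ Yuki: 16:00-16:15.
Dmitri ∩ Teo ∩ Leo ∩ Callum ∩ Yuki ∩ Clara: 16:00-16:15.
No common window is at least 90 minutes long.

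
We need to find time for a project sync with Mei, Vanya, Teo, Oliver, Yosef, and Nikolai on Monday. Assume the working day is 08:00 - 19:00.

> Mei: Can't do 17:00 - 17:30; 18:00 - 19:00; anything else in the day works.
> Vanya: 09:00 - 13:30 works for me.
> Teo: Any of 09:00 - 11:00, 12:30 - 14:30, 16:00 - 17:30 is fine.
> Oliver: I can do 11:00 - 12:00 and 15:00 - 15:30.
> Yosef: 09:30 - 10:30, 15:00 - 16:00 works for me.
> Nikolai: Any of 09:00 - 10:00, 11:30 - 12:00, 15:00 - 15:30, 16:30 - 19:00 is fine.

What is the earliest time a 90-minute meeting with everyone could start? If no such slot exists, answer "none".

Mei free: 08:00-17:00, 17:30-18:00 (invert busy blocks within the working day).
Vanya free: 09:00-13:30.
Teo free: 09:00-11:00, 12:30-14:30, 16:00-17:30.
Oliver free: 11:00-12:00, 15:00-15:30.
Yosef free: 09:30-10:30, 15:00-16:00.
Nikolai free: 09:00-10:00, 11:30-12:00, 15:00-15:30, 16:30-19:00.
Mei ∩ Vanya: 09:00-13:30.
Mei ∩ Vanya ∩ Teo: 09:00-11:00, 12:30-13:30.
Mei ∩ Vanya ∩ Teo ∩ Oliver: ∅.
Mei ∩ Vanya ∩ Teo ∩ Oliver ∩ Yosef: ∅.
Mei ∩ Vanya ∩ Teo ∩ Oliver ∩ Yosef ∩ Nikolai: ∅.
There is no time when everyone is free.
No common window is at least 90 minutes long.

none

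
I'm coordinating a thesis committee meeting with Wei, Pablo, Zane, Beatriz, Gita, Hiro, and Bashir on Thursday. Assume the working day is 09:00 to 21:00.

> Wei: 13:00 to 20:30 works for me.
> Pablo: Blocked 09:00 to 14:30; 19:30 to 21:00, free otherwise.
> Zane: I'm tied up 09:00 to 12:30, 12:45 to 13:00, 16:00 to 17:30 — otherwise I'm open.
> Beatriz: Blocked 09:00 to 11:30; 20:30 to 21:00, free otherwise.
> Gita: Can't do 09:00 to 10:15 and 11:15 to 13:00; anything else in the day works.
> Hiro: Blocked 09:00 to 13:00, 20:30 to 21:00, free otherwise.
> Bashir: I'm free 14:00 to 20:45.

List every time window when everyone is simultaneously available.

Wei free: 13:00-20:30.
Pablo free: 14:30-19:30 (invert busy blocks within the working day).
Zane free: 12:30-12:45, 13:00-16:00, 17:30-21:00 (invert busy blocks within the working day).
Beatriz free: 11:30-20:30 (invert busy blocks within the working day).
Gita free: 10:15-11:15, 13:00-21:00 (invert busy blocks within the working day).
Hiro free: 13:00-20:30 (invert busy blocks within the working day).
Bashir free: 14:00-20:45.
Wei ∩ Pablo: 14:30-19:30.
Wei ∩ Pablo ∩ Zane: 14:30-16:00, 17:30-19:30.
Wei ∩ Pablo ∩ Zane ∩ Beatriz: 14:30-16:00, 17:30-19:30.
Wei ∩ Pablo ∩ Zane ∩ Beatriz ∩ Gita: 14:30-16:00, 17:30-19:30.
Wei ∩ Pablo ∩ Zane ∩ Beatriz ∩ Gita ∩ Hiro: 14:30-16:00, 17:30-19:30.
Wei ∩ Pablo ∩ Zane ∩ Beatriz ∩ Gita ∩ Hiro ∩ Bashir: 14:30-16:00, 17:30-19:30.

14:30-16:00, 17:30-19:30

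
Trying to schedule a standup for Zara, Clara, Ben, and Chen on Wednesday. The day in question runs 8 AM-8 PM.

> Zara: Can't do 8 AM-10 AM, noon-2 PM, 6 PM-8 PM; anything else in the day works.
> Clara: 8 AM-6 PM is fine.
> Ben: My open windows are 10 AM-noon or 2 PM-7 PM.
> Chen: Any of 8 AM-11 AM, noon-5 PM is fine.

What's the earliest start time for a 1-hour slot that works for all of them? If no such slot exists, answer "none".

10:00

Zara free: 10:00-12:00, 14:00-18:00 (invert busy blocks within the working day).
Clara free: 08:00-18:00.
Ben free: 10:00-12:00, 14:00-19:00.
Chen free: 08:00-11:00, 12:00-17:00.
Zara ∩ Clara: 10:00-12:00, 14:00-18:00.
Zara ∩ Clara ∩ Ben: 10:00-12:00, 14:00-18:00.
Zara ∩ Clara ∩ Ben ∩ Chen: 10:00-11:00, 14:00-17:00.
The first common window of at least 60 minutes is 10:00-11:00, so the earliest start is 10:00.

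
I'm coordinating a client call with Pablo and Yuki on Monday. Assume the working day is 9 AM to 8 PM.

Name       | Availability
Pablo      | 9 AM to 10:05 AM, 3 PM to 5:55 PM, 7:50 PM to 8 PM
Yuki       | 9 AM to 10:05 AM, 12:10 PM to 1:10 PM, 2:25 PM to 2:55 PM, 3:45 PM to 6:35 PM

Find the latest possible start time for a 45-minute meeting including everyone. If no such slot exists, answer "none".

17:10

Pablo ∩ Yuki: 09:00-10:05, 15:45-17:55.
The last common window of at least 45 minutes is 15:45-17:55; a 45-minute meeting can start as late as 17:10 and still end by 17:55.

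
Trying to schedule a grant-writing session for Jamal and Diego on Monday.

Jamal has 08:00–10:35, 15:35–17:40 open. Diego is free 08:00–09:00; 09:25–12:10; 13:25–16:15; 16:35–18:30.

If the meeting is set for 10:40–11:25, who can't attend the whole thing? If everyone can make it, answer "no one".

Jamal

Jamal: not fully free for 10:40-11:25. Diego: free for 10:40-11:25.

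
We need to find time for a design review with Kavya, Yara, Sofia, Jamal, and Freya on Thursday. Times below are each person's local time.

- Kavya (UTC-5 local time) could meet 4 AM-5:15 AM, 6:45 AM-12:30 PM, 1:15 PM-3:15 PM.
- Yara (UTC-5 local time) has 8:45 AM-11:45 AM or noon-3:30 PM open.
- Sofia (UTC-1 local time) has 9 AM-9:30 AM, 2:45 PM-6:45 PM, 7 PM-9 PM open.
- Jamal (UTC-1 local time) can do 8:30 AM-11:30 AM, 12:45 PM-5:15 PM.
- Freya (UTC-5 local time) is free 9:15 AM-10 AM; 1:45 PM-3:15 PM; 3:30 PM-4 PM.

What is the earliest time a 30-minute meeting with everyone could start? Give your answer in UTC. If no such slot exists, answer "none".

Kavya in UTC: 09:00-10:15, 11:45-17:30, 18:15-20:15 (add 5h to convert from UTC-5).
Yara in UTC: 13:45-16:45, 17:00-20:30 (add 5h to convert from UTC-5).
Sofia in UTC: 10:00-10:30, 15:45-19:45, 20:00-22:00 (add 1h to convert from UTC-1).
Jamal in UTC: 09:30-12:30, 13:45-18:15 (add 1h to convert from UTC-1).
Freya in UTC: 14:15-15:00, 18:45-20:15, 20:30-21:00 (add 5h to convert from UTC-5).
Kavya ∩ Yara: 13:45-16:45, 17:00-17:30, 18:15-20:15.
Kavya ∩ Yara ∩ Sofia: 15:45-16:45, 17:00-17:30, 18:15-19:45, 20:00-20:15.
Kavya ∩ Yara ∩ Sofia ∩ Jamal: 15:45-16:45, 17:00-17:30.
Kavya ∩ Yara ∩ Sofia ∩ Jamal ∩ Freya: ∅.
There is no time when everyone is free.
No common window is at least 30 minutes long.

none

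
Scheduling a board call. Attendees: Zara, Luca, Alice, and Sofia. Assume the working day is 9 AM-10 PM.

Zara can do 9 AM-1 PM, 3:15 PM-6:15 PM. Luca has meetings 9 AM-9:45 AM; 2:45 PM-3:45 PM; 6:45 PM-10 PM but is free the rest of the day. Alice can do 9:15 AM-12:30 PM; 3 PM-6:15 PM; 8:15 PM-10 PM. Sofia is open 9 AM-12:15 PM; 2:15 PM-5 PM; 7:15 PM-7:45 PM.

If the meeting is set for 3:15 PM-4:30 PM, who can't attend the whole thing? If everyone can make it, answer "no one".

Zara free: 09:00-13:00, 15:15-18:15.
Luca free: 09:45-14:45, 15:45-18:45 (invert busy blocks within the working day).
Alice free: 09:15-12:30, 15:00-18:15, 20:15-22:00.
Sofia free: 09:00-12:15, 14:15-17:00, 19:15-19:45.
Zara: free for 15:15-16:30. Luca: not fully free for 15:15-16:30. Alice: free for 15:15-16:30. Sofia: free for 15:15-16:30.

Luca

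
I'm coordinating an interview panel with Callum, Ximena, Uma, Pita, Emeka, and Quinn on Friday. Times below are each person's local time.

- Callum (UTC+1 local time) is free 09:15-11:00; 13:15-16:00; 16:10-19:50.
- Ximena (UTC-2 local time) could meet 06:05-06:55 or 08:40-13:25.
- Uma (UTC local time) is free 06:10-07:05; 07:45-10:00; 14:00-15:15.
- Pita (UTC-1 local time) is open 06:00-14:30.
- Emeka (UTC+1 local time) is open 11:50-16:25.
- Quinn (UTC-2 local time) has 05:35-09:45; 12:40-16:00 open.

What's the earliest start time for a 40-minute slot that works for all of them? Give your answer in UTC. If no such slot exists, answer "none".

none

Callum in UTC: 08:15-10:00, 12:15-15:00, 15:10-18:50 (subtract 1h to convert from UTC+1).
Ximena in UTC: 08:05-08:55, 10:40-15:25 (add 2h to convert from UTC-2).
Uma in UTC: 06:10-07:05, 07:45-10:00, 14:00-15:15.
Pita in UTC: 07:00-15:30 (add 1h to convert from UTC-1).
Emeka in UTC: 10:50-15:25 (subtract 1h to convert from UTC+1).
Quinn in UTC: 07:35-11:45, 14:40-18:00 (add 2h to convert from UTC-2).
Callum ∩ Ximena: 08:15-08:55, 12:15-15:00, 15:10-15:25.
Callum ∩ Ximena ∩ Uma: 08:15-08:55, 14:00-15:00, 15:10-15:15.
Callum ∩ Ximena ∩ Uma ∩ Pita: 08:15-08:55, 14:00-15:00, 15:10-15:15.
Callum ∩ Ximena ∩ Uma ∩ Pita ∩ Emeka: 14:00-15:00, 15:10-15:15.
Callum ∩ Ximena ∩ Uma ∩ Pita ∩ Emeka ∩ Quinn: 14:40-15:00, 15:10-15:15.
Those are the intersection windows.
No common window is at least 40 minutes long.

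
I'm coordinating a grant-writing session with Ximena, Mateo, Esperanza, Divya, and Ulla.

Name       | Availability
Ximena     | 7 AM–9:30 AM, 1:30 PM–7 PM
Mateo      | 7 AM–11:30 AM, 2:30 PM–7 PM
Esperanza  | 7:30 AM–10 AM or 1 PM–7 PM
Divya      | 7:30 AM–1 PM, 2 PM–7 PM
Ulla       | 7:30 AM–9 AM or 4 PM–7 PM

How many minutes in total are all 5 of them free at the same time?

270

Ximena ∩ Mateo: 07:00-09:30, 14:30-19:00.
Ximena ∩ Mateo ∩ Esperanza: 07:30-09:30, 14:30-19:00.
Ximena ∩ Mateo ∩ Esperanza ∩ Divya: 07:30-09:30, 14:30-19:00.
Ximena ∩ Mateo ∩ Esperanza ∩ Divya ∩ Ulla: 07:30-09:00, 16:00-19:00.
So the common availability across everyone is 07:30-09:00, 16:00-19:00.
Summing the common windows: 90 + 180 = 270 minutes.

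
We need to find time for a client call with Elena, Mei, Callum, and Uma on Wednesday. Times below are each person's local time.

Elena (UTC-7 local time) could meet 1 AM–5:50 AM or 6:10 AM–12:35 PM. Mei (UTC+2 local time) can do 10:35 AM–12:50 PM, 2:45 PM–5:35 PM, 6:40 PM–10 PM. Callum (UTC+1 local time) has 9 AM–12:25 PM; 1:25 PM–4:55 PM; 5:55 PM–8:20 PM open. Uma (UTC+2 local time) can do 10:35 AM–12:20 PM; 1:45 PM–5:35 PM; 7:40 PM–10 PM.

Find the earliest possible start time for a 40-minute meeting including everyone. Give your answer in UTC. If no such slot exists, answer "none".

08:35

Elena in UTC: 08:00-12:50, 13:10-19:35 (add 7h to convert from UTC-7).
Mei in UTC: 08:35-10:50, 12:45-15:35, 16:40-20:00 (subtract 2h to convert from UTC+2).
Callum in UTC: 08:00-11:25, 12:25-15:55, 16:55-19:20 (subtract 1h to convert from UTC+1).
Uma in UTC: 08:35-10:20, 11:45-15:35, 17:40-20:00 (subtract 2h to convert from UTC+2).
Elena ∩ Mei: 08:35-10:50, 12:45-12:50, 13:10-15:35, 16:40-19:35.
Elena ∩ Mei ∩ Callum: 08:35-10:50, 12:45-12:50, 13:10-15:35, 16:55-19:20.
Elena ∩ Mei ∩ Callum ∩ Uma: 08:35-10:20, 12:45-12:50, 13:10-15:35, 17:40-19:20.
So the common availability across everyone is 08:35-10:20, 12:45-12:50, 13:10-15:35, 17:40-19:20.
The first common window of at least 40 minutes is 08:35-10:20, so the earliest start is 08:35.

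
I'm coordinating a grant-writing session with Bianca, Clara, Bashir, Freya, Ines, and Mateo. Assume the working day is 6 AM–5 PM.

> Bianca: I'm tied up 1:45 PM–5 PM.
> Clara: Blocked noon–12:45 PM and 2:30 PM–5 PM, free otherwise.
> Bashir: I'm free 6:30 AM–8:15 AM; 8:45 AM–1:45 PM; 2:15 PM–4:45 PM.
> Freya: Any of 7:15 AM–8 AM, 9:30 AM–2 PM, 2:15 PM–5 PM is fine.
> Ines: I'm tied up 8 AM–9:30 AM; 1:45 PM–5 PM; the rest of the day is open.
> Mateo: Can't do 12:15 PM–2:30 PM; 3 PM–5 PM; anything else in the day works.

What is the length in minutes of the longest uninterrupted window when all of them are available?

150

Bianca free: 06:00-13:45 (invert busy blocks within the working day).
Clara free: 06:00-12:00, 12:45-14:30 (invert busy blocks within the working day).
Bashir free: 06:30-08:15, 08:45-13:45, 14:15-16:45.
Freya free: 07:15-08:00, 09:30-14:00, 14:15-17:00.
Ines free: 06:00-08:00, 09:30-13:45 (invert busy blocks within the working day).
Mateo free: 06:00-12:15, 14:30-15:00 (invert busy blocks within the working day).
Bianca ∩ Clara: 06:00-12:00, 12:45-13:45.
Bianca ∩ Clara ∩ Bashir: 06:30-08:15, 08:45-12:00, 12:45-13:45.
Bianca ∩ Clara ∩ Bashir ∩ Freya: 07:15-08:00, 09:30-12:00, 12:45-13:45.
Bianca ∩ Clara ∩ Bashir ∩ Freya ∩ Ines: 07:15-08:00, 09:30-12:00, 12:45-13:45.
Bianca ∩ Clara ∩ Bashir ∩ Freya ∩ Ines ∩ Mateo: 07:15-08:00, 09:30-12:00.
The longest is 09:30-12:00 at 150 minutes.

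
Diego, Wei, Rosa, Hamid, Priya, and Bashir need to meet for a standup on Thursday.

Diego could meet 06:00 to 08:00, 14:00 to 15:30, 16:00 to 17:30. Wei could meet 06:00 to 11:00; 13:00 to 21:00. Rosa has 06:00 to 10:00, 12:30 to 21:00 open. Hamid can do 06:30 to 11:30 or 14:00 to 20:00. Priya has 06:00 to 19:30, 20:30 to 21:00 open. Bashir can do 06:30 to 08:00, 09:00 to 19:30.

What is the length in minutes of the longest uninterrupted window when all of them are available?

Diego ∩ Wei: 06:00-08:00, 14:00-15:30, 16:00-17:30.
Diego ∩ Wei ∩ Rosa: 06:00-08:00, 14:00-15:30, 16:00-17:30.
Diego ∩ Wei ∩ Rosa ∩ Hamid: 06:30-08:00, 14:00-15:30, 16:00-17:30.
Diego ∩ Wei ∩ Rosa ∩ Hamid ∩ Priya: 06:30-08:00, 14:00-15:30, 16:00-17:30.
Diego ∩ Wei ∩ Rosa ∩ Hamid ∩ Priya ∩ Bashir: 06:30-08:00, 14:00-15:30, 16:00-17:30.
The longest is 06:30-08:00 at 90 minutes.

90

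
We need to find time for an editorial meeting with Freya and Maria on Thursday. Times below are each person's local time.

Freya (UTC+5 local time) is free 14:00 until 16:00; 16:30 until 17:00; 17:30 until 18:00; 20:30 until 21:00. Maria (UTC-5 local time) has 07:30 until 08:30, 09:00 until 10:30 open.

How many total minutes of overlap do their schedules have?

30

Freya in UTC: 09:00-11:00, 11:30-12:00, 12:30-13:00, 15:30-16:00 (subtract 5h to convert from UTC+5).
Maria in UTC: 12:30-13:30, 14:00-15:30 (add 5h to convert from UTC-5).
Freya ∩ Maria: 12:30-13:00.
Those are the intersection windows.
That's a single block of 30 minutes.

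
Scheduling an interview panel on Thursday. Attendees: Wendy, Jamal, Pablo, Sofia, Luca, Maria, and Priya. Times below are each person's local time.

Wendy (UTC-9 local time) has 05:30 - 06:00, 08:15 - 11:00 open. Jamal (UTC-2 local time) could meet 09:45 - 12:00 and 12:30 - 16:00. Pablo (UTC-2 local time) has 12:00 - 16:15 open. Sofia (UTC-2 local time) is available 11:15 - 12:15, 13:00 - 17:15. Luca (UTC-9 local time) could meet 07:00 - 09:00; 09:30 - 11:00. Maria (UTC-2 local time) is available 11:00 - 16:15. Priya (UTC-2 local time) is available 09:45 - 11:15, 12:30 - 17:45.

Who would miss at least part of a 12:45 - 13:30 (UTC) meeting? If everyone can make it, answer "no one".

Wendy in UTC: 14:30-15:00, 17:15-20:00 (add 9h to convert from UTC-9).
Jamal in UTC: 11:45-14:00, 14:30-18:00 (add 2h to convert from UTC-2).
Pablo in UTC: 14:00-18:15 (add 2h to convert from UTC-2).
Sofia in UTC: 13:15-14:15, 15:00-19:15 (add 2h to convert from UTC-2).
Luca in UTC: 16:00-18:00, 18:30-20:00 (add 9h to convert from UTC-9).
Maria in UTC: 13:00-18:15 (add 2h to convert from UTC-2).
Priya in UTC: 11:45-13:15, 14:30-19:45 (add 2h to convert from UTC-2).
Wendy: not fully free for 12:45-13:30. Jamal: free for 12:45-13:30. Pablo: not fully free for 12:45-13:30. Sofia: not fully free for 12:45-13:30. Luca: not fully free for 12:45-13:30. Maria: not fully free for 12:45-13:30. Priya: not fully free for 12:45-13:30.

Luca, Maria, Pablo, Priya, Sofia, Wendy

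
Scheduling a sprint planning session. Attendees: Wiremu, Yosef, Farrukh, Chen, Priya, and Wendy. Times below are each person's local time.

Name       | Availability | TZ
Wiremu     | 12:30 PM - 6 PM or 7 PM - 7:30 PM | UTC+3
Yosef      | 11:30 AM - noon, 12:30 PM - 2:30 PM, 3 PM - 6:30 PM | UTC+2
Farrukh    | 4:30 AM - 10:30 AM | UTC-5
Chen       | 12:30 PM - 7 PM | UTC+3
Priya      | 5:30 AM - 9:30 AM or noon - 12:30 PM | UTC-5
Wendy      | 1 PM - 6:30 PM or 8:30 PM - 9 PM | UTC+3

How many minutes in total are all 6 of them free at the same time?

Wiremu in UTC: 09:30-15:00, 16:00-16:30 (subtract 3h to convert from UTC+3).
Yosef in UTC: 09:30-10:00, 10:30-12:30, 13:00-16:30 (subtract 2h to convert from UTC+2).
Farrukh in UTC: 09:30-15:30 (add 5h to convert from UTC-5).
Chen in UTC: 09:30-16:00 (subtract 3h to convert from UTC+3).
Priya in UTC: 10:30-14:30, 17:00-17:30 (add 5h to convert from UTC-5).
Wendy in UTC: 10:00-15:30, 17:30-18:00 (subtract 3h to convert from UTC+3).
Wiremu ∩ Yosef: 09:30-10:00, 10:30-12:30, 13:00-15:00, 16:00-16:30.
Wiremu ∩ Yosef ∩ Farrukh: 09:30-10:00, 10:30-12:30, 13:00-15:00.
Wiremu ∩ Yosef ∩ Farrukh ∩ Chen: 09:30-10:00, 10:30-12:30, 13:00-15:00.
Wiremu ∩ Yosef ∩ Farrukh ∩ Chen ∩ Priya: 10:30-12:30, 13:00-14:30.
Wiremu ∩ Yosef ∩ Farrukh ∩ Chen ∩ Priya ∩ Wendy: 10:30-12:30, 13:00-14:30.
Those are the intersection windows.
Summing the common windows: 120 + 90 = 210 minutes.

210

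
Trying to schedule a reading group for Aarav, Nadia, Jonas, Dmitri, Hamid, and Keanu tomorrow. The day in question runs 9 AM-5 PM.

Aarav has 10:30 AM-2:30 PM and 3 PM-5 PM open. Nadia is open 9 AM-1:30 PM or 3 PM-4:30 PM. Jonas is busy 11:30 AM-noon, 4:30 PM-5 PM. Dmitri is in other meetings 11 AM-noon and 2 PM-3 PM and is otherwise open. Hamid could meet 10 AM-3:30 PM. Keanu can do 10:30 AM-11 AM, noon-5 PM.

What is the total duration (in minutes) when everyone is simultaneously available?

Aarav free: 10:30-14:30, 15:00-17:00.
Nadia free: 09:00-13:30, 15:00-16:30.
Jonas free: 09:00-11:30, 12:00-16:30 (invert busy blocks within the working day).
Dmitri free: 09:00-11:00, 12:00-14:00, 15:00-17:00 (invert busy blocks within the working day).
Hamid free: 10:00-15:30.
Keanu free: 10:30-11:00, 12:00-17:00.
Aarav ∩ Nadia: 10:30-13:30, 15:00-16:30.
Aarav ∩ Nadia ∩ Jonas: 10:30-11:30, 12:00-13:30, 15:00-16:30.
Aarav ∩ Nadia ∩ Jonas ∩ Dmitri: 10:30-11:00, 12:00-13:30, 15:00-16:30.
Aarav ∩ Nadia ∩ Jonas ∩ Dmitri ∩ Hamid: 10:30-11:00, 12:00-13:30, 15:00-15:30.
Aarav ∩ Nadia ∩ Jonas ∩ Dmitri ∩ Hamid ∩ Keanu: 10:30-11:00, 12:00-13:30, 15:00-15:30.
Summing the common windows: 30 + 90 + 30 = 150 minutes.

150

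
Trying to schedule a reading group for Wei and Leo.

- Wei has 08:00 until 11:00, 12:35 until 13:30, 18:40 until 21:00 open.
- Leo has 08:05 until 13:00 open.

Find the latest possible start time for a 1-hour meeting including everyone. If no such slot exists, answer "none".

Wei ∩ Leo: 08:05-11:00, 12:35-13:00.
The last common window of at least 60 minutes is 08:05-11:00; a 60-minute meeting can start as late as 10:00 and still end by 11:00.

10:00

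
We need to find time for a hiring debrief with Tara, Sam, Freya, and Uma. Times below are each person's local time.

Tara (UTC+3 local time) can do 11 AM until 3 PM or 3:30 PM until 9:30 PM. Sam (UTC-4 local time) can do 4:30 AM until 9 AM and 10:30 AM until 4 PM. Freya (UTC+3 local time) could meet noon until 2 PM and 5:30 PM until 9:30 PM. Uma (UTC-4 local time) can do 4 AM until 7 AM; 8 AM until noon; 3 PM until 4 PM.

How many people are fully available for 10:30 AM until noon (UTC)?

2

Tara in UTC: 08:00-12:00, 12:30-18:30 (subtract 3h to convert from UTC+3).
Sam in UTC: 08:30-13:00, 14:30-20:00 (add 4h to convert from UTC-4).
Freya in UTC: 09:00-11:00, 14:30-18:30 (subtract 3h to convert from UTC+3).
Uma in UTC: 08:00-11:00, 12:00-16:00, 19:00-20:00 (add 4h to convert from UTC-4).
Tara and Sam can make the full 10:30-12:00 slot — that's 2.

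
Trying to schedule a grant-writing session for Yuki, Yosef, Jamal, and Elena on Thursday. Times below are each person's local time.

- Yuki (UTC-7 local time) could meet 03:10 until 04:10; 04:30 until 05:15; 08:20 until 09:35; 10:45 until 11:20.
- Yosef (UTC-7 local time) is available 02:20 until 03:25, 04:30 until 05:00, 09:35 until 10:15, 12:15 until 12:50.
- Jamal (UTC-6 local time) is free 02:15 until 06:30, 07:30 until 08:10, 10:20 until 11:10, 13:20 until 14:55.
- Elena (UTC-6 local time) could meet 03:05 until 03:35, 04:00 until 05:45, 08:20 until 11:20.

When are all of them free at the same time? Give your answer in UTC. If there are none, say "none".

Yuki in UTC: 10:10-11:10, 11:30-12:15, 15:20-16:35, 17:45-18:20 (add 7h to convert from UTC-7).
Yosef in UTC: 09:20-10:25, 11:30-12:00, 16:35-17:15, 19:15-19:50 (add 7h to convert from UTC-7).
Jamal in UTC: 08:15-12:30, 13:30-14:10, 16:20-17:10, 19:20-20:55 (add 6h to convert from UTC-6).
Elena in UTC: 09:05-09:35, 10:00-11:45, 14:20-17:20 (add 6h to convert from UTC-6).
Yuki ∩ Yosef: 10:10-10:25, 11:30-12:00.
Yuki ∩ Yosef ∩ Jamal: 10:10-10:25, 11:30-12:00.
Yuki ∩ Yosef ∩ Jamal ∩ Elena: 10:10-10:25, 11:30-11:45.
Those are the intersection windows.

10:10-10:25, 11:30-11:45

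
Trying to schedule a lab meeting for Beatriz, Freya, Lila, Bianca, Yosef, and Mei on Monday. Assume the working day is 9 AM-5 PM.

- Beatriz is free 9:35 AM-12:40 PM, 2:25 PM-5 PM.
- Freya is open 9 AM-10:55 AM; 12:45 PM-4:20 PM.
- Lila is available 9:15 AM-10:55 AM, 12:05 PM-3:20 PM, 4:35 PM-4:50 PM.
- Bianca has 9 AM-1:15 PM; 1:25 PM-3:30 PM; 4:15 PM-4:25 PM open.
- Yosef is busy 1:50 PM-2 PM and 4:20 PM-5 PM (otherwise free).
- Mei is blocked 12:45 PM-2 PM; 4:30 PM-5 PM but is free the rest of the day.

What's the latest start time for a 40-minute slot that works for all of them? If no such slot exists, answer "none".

14:40

Beatriz free: 09:35-12:40, 14:25-17:00.
Freya free: 09:00-10:55, 12:45-16:20.
Lila free: 09:15-10:55, 12:05-15:20, 16:35-16:50.
Bianca free: 09:00-13:15, 13:25-15:30, 16:15-16:25.
Yosef free: 09:00-13:50, 14:00-16:20 (invert busy blocks within the working day).
Mei free: 09:00-12:45, 14:00-16:30 (invert busy blocks within the working day).
Beatriz ∩ Freya: 09:35-10:55, 14:25-16:20.
Beatriz ∩ Freya ∩ Lila: 09:35-10:55, 14:25-15:20.
Beatriz ∩ Freya ∩ Lila ∩ Bianca: 09:35-10:55, 14:25-15:20.
Beatriz ∩ Freya ∩ Lila ∩ Bianca ∩ Yosef: 09:35-10:55, 14:25-15:20.
Beatriz ∩ Freya ∩ Lila ∩ Bianca ∩ Yosef ∩ Mei: 09:35-10:55, 14:25-15:20.
The last common window of at least 40 minutes is 14:25-15:20; a 40-minute meeting can start as late as 14:40 and still end by 15:20.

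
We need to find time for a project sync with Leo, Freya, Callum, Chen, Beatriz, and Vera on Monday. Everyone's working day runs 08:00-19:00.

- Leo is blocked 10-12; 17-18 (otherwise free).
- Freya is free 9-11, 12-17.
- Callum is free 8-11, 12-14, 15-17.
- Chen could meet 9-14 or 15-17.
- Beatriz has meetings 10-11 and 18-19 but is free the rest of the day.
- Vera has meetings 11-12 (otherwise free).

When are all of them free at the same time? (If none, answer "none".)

Leo free: 08:00-10:00, 12:00-17:00, 18:00-19:00 (invert busy blocks within the working day).
Freya free: 09:00-11:00, 12:00-17:00.
Callum free: 08:00-11:00, 12:00-14:00, 15:00-17:00.
Chen free: 09:00-14:00, 15:00-17:00.
Beatriz free: 08:00-10:00, 11:00-18:00 (invert busy blocks within the working day).
Vera free: 08:00-11:00, 12:00-19:00 (invert busy blocks within the working day).
Leo ∩ Freya: 09:00-10:00, 12:00-17:00.
Leo ∩ Freya ∩ Callum: 09:00-10:00, 12:00-14:00, 15:00-17:00.
Leo ∩ Freya ∩ Callum ∩ Chen: 09:00-10:00, 12:00-14:00, 15:00-17:00.
Leo ∩ Freya ∩ Callum ∩ Chen ∩ Beatriz: 09:00-10:00, 12:00-14:00, 15:00-17:00.
Leo ∩ Freya ∩ Callum ∩ Chen ∩ Beatriz ∩ Vera: 09:00-10:00, 12:00-14:00, 15:00-17:00.

09:00-10:00, 12:00-14:00, 15:00-17:00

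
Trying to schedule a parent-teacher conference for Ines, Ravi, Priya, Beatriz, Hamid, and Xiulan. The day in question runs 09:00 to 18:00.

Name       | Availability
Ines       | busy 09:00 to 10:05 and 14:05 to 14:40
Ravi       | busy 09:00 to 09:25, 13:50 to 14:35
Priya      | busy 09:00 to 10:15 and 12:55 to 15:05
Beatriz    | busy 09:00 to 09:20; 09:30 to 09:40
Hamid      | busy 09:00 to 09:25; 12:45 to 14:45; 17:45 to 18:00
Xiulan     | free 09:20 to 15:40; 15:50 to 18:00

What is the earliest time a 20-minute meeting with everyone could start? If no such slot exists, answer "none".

10:15

Ines free: 10:05-14:05, 14:40-18:00 (invert busy blocks within the working day).
Ravi free: 09:25-13:50, 14:35-18:00 (invert busy blocks within the working day).
Priya free: 10:15-12:55, 15:05-18:00 (invert busy blocks within the working day).
Beatriz free: 09:20-09:30, 09:40-18:00 (invert busy blocks within the working day).
Hamid free: 09:25-12:45, 14:45-17:45 (invert busy blocks within the working day).
Xiulan free: 09:20-15:40, 15:50-18:00.
Ines ∩ Ravi: 10:05-13:50, 14:40-18:00.
Ines ∩ Ravi ∩ Priya: 10:15-12:55, 15:05-18:00.
Ines ∩ Ravi ∩ Priya ∩ Beatriz: 10:15-12:55, 15:05-18:00.
Ines ∩ Ravi ∩ Priya ∩ Beatriz ∩ Hamid: 10:15-12:45, 15:05-17:45.
Ines ∩ Ravi ∩ Priya ∩ Beatriz ∩ Hamid ∩ Xiulan: 10:15-12:45, 15:05-15:40, 15:50-17:45.
So the common availability across everyone is 10:15-12:45, 15:05-15:40, 15:50-17:45.
The first common window of at least 20 minutes is 10:15-12:45, so the earliest start is 10:15.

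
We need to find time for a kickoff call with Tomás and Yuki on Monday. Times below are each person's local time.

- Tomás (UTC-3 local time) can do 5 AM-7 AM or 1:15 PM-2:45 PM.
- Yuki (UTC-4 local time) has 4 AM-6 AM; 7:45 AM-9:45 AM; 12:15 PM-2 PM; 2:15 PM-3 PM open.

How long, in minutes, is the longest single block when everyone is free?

Tomás in UTC: 08:00-10:00, 16:15-17:45 (add 3h to convert from UTC-3).
Yuki in UTC: 08:00-10:00, 11:45-13:45, 16:15-18:00, 18:15-19:00 (add 4h to convert from UTC-4).
Tomás ∩ Yuki: 08:00-10:00, 16:15-17:45.
So the common availability across everyone is 08:00-10:00, 16:15-17:45.
The longest is 08:00-10:00 at 120 minutes.

120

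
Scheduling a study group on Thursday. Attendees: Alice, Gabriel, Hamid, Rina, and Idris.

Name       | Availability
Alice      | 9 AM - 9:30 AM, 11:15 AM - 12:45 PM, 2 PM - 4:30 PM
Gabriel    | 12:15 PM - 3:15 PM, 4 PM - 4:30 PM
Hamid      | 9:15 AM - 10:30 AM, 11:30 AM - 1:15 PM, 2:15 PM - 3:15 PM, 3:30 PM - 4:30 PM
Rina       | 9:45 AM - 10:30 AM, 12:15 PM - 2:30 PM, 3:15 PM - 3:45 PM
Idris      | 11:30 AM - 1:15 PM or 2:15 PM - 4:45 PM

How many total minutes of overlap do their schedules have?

45

Alice ∩ Gabriel: 12:15-12:45, 14:00-15:15, 16:00-16:30.
Alice ∩ Gabriel ∩ Hamid: 12:15-12:45, 14:15-15:15, 16:00-16:30.
Alice ∩ Gabriel ∩ Hamid ∩ Rina: 12:15-12:45, 14:15-14:30.
Alice ∩ Gabriel ∩ Hamid ∩ Rina ∩ Idris: 12:15-12:45, 14:15-14:30.
Summing the common windows: 30 + 15 = 45 minutes.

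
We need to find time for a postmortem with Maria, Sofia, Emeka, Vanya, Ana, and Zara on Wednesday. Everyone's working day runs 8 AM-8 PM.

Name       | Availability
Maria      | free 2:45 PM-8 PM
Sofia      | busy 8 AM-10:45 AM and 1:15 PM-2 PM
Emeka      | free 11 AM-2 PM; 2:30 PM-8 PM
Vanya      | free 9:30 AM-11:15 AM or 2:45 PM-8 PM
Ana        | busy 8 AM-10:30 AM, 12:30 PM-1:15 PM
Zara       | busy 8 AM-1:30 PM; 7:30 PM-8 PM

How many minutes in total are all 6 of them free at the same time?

Maria free: 14:45-20:00.
Sofia free: 10:45-13:15, 14:00-20:00 (invert busy blocks within the working day).
Emeka free: 11:00-14:00, 14:30-20:00.
Vanya free: 09:30-11:15, 14:45-20:00.
Ana free: 10:30-12:30, 13:15-20:00 (invert busy blocks within the working day).
Zara free: 13:30-19:30 (invert busy blocks within the working day).
Maria ∩ Sofia: 14:45-20:00.
Maria ∩ Sofia ∩ Emeka: 14:45-20:00.
Maria ∩ Sofia ∩ Emeka ∩ Vanya: 14:45-20:00.
Maria ∩ Sofia ∩ Emeka ∩ Vanya ∩ Ana: 14:45-20:00.
Maria ∩ Sofia ∩ Emeka ∩ Vanya ∩ Ana ∩ Zara: 14:45-19:30.
That's a single block of 285 minutes.

285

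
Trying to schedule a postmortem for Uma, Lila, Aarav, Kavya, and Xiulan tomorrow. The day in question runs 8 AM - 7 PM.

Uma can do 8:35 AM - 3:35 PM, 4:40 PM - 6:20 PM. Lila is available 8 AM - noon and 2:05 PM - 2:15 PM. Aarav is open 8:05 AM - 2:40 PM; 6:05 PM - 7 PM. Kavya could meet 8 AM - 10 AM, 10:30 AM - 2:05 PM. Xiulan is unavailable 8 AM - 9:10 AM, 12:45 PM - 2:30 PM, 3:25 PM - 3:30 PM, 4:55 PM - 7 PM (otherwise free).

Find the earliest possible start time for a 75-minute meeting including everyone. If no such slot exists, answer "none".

Uma free: 08:35-15:35, 16:40-18:20.
Lila free: 08:00-12:00, 14:05-14:15.
Aarav free: 08:05-14:40, 18:05-19:00.
Kavya free: 08:00-10:00, 10:30-14:05.
Xiulan free: 09:10-12:45, 14:30-15:25, 15:30-16:55 (invert busy blocks within the working day).
Uma ∩ Lila: 08:35-12:00, 14:05-14:15.
Uma ∩ Lila ∩ Aarav: 08:35-12:00, 14:05-14:15.
Uma ∩ Lila ∩ Aarav ∩ Kavya: 08:35-10:00, 10:30-12:00.
Uma ∩ Lila ∩ Aarav ∩ Kavya ∩ Xiulan: 09:10-10:00, 10:30-12:00.
The first common window of at least 75 minutes is 10:30-12:00, so the earliest start is 10:30.

10:30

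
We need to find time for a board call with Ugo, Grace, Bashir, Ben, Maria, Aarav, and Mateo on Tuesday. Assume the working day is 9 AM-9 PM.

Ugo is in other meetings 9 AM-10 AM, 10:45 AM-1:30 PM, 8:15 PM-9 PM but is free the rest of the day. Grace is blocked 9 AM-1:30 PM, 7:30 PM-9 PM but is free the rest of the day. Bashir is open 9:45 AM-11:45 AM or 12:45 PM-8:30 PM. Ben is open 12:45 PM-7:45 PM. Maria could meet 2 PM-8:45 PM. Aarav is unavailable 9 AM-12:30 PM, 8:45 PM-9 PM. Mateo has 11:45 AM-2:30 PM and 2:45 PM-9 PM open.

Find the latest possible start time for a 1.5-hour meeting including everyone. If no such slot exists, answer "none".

18:00

Ugo free: 10:00-10:45, 13:30-20:15 (invert busy blocks within the working day).
Grace free: 13:30-19:30 (invert busy blocks within the working day).
Bashir free: 09:45-11:45, 12:45-20:30.
Ben free: 12:45-19:45.
Maria free: 14:00-20:45.
Aarav free: 12:30-20:45 (invert busy blocks within the working day).
Mateo free: 11:45-14:30, 14:45-21:00.
Ugo ∩ Grace: 13:30-19:30.
Ugo ∩ Grace ∩ Bashir: 13:30-19:30.
Ugo ∩ Grace ∩ Bashir ∩ Ben: 13:30-19:30.
Ugo ∩ Grace ∩ Bashir ∩ Ben ∩ Maria: 14:00-19:30.
Ugo ∩ Grace ∩ Bashir ∩ Ben ∩ Maria ∩ Aarav: 14:00-19:30.
Ugo ∩ Grace ∩ Bashir ∩ Ben ∩ Maria ∩ Aarav ∩ Mateo: 14:00-14:30, 14:45-19:30.
The last common window of at least 90 minutes is 14:45-19:30; a 90-minute meeting can start as late as 18:00 and still end by 19:30.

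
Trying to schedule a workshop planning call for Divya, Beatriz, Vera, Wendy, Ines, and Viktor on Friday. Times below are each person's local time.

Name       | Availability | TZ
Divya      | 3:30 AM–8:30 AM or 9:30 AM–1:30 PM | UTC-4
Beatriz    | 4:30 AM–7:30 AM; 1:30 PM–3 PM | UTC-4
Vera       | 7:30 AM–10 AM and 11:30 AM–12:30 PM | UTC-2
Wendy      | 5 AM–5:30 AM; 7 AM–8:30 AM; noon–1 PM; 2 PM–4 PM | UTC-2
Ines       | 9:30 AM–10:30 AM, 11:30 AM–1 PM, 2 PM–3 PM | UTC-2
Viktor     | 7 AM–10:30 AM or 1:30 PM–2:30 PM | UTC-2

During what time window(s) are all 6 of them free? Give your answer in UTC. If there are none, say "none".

none

Divya in UTC: 07:30-12:30, 13:30-17:30 (add 4h to convert from UTC-4).
Beatriz in UTC: 08:30-11:30, 17:30-19:00 (add 4h to convert from UTC-4).
Vera in UTC: 09:30-12:00, 13:30-14:30 (add 2h to convert from UTC-2).
Wendy in UTC: 07:00-07:30, 09:00-10:30, 14:00-15:00, 16:00-18:00 (add 2h to convert from UTC-2).
Ines in UTC: 11:30-12:30, 13:30-15:00, 16:00-17:00 (add 2h to convert from UTC-2).
Viktor in UTC: 09:00-12:30, 15:30-16:30 (add 2h to convert from UTC-2).
Divya ∩ Beatriz: 08:30-11:30.
Divya ∩ Beatriz ∩ Vera: 09:30-11:30.
Divya ∩ Beatriz ∩ Vera ∩ Wendy: 09:30-10:30.
Divya ∩ Beatriz ∩ Vera ∩ Wendy ∩ Ines: ∅.
Divya ∩ Beatriz ∩ Vera ∩ Wendy ∩ Ines ∩ Viktor: ∅.
There is no time when everyone is free.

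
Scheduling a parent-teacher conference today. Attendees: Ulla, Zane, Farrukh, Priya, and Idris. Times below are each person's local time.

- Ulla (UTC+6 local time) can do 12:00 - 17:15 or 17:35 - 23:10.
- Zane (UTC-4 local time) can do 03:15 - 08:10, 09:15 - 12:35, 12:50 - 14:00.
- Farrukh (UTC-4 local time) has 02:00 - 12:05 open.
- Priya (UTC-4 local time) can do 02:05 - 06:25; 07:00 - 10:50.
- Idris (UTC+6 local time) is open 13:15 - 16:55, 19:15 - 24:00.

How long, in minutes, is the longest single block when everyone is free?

190

Ulla in UTC: 06:00-11:15, 11:35-17:10 (subtract 6h to convert from UTC+6).
Zane in UTC: 07:15-12:10, 13:15-16:35, 16:50-18:00 (add 4h to convert from UTC-4).
Farrukh in UTC: 06:00-16:05 (add 4h to convert from UTC-4).
Priya in UTC: 06:05-10:25, 11:00-14:50 (add 4h to convert from UTC-4).
Idris in UTC: 07:15-10:55, 13:15-18:00 (subtract 6h to convert from UTC+6).
Ulla ∩ Zane: 07:15-11:15, 11:35-12:10, 13:15-16:35, 16:50-17:10.
Ulla ∩ Zane ∩ Farrukh: 07:15-11:15, 11:35-12:10, 13:15-16:05.
Ulla ∩ Zane ∩ Farrukh ∩ Priya: 07:15-10:25, 11:00-11:15, 11:35-12:10, 13:15-14:50.
Ulla ∩ Zane ∩ Farrukh ∩ Priya ∩ Idris: 07:15-10:25, 13:15-14:50.
The longest is 07:15-10:25 at 190 minutes.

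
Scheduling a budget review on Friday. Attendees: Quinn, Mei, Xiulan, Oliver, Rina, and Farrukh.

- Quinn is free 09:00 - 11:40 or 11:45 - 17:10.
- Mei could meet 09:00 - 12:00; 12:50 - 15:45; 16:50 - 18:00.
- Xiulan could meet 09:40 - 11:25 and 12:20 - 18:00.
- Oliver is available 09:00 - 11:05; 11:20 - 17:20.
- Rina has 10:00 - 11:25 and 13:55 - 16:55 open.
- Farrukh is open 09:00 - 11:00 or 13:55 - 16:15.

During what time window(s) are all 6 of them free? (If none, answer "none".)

Quinn ∩ Mei: 09:00-11:40, 11:45-12:00, 12:50-15:45, 16:50-17:10.
Quinn ∩ Mei ∩ Xiulan: 09:40-11:25, 12:50-15:45, 16:50-17:10.
Quinn ∩ Mei ∩ Xiulan ∩ Oliver: 09:40-11:05, 11:20-11:25, 12:50-15:45, 16:50-17:10.
Quinn ∩ Mei ∩ Xiulan ∩ Oliver ∩ Rina: 10:00-11:05, 11:20-11:25, 13:55-15:45, 16:50-16:55.
Quinn ∩ Mei ∩ Xiulan ∩ Oliver ∩ Rina ∩ Farrukh: 10:00-11:00, 13:55-15:45.
Those are the intersection windows.

10:00-11:00, 13:55-15:45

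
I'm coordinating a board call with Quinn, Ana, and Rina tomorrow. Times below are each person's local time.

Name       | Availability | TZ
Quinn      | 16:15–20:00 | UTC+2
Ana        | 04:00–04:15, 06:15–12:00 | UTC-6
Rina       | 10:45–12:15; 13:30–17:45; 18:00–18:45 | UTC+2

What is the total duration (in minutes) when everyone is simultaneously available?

Quinn in UTC: 14:15-18:00 (subtract 2h to convert from UTC+2).
Ana in UTC: 10:00-10:15, 12:15-18:00 (add 6h to convert from UTC-6).
Rina in UTC: 08:45-10:15, 11:30-15:45, 16:00-16:45 (subtract 2h to convert from UTC+2).
Quinn ∩ Ana: 14:15-18:00.
Quinn ∩ Ana ∩ Rina: 14:15-15:45, 16:00-16:45.
Summing the common windows: 90 + 45 = 135 minutes.

135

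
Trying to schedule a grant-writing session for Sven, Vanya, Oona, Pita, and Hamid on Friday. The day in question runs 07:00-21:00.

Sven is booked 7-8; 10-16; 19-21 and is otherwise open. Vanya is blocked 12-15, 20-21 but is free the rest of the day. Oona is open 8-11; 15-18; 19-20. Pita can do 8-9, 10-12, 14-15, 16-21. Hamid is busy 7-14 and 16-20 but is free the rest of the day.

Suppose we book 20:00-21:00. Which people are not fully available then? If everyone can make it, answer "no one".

Oona, Sven, Vanya

Sven free: 08:00-10:00, 16:00-19:00 (invert busy blocks within the working day).
Vanya free: 07:00-12:00, 15:00-20:00 (invert busy blocks within the working day).
Oona free: 08:00-11:00, 15:00-18:00, 19:00-20:00.
Pita free: 08:00-09:00, 10:00-12:00, 14:00-15:00, 16:00-21:00.
Hamid free: 14:00-16:00, 20:00-21:00 (invert busy blocks within the working day).
Sven: not fully free for 20:00-21:00. Vanya: not fully free for 20:00-21:00. Oona: not fully free for 20:00-21:00. Pita: free for 20:00-21:00. Hamid: free for 20:00-21:00.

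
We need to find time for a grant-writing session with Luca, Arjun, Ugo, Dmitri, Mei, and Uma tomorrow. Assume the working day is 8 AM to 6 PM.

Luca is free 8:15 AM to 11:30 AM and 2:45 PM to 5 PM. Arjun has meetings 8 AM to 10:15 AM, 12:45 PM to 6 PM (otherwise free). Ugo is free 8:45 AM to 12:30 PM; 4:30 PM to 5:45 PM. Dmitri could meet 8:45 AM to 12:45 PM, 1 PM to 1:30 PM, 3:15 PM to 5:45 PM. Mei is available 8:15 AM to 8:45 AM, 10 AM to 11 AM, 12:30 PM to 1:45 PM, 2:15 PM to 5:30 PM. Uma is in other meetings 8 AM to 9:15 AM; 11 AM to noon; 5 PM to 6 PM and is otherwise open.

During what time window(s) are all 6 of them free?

10:15-11:00

Luca free: 08:15-11:30, 14:45-17:00.
Arjun free: 10:15-12:45 (invert busy blocks within the working day).
Ugo free: 08:45-12:30, 16:30-17:45.
Dmitri free: 08:45-12:45, 13:00-13:30, 15:15-17:45.
Mei free: 08:15-08:45, 10:00-11:00, 12:30-13:45, 14:15-17:30.
Uma free: 09:15-11:00, 12:00-17:00 (invert busy blocks within the working day).
Luca ∩ Arjun: 10:15-11:30.
Luca ∩ Arjun ∩ Ugo: 10:15-11:30.
Luca ∩ Arjun ∩ Ugo ∩ Dmitri: 10:15-11:30.
Luca ∩ Arjun ∩ Ugo ∩ Dmitri ∩ Mei: 10:15-11:00.
Luca ∩ Arjun ∩ Ugo ∩ Dmitri ∩ Mei ∩ Uma: 10:15-11:00.
So the common availability across everyone is 10:15-11:00.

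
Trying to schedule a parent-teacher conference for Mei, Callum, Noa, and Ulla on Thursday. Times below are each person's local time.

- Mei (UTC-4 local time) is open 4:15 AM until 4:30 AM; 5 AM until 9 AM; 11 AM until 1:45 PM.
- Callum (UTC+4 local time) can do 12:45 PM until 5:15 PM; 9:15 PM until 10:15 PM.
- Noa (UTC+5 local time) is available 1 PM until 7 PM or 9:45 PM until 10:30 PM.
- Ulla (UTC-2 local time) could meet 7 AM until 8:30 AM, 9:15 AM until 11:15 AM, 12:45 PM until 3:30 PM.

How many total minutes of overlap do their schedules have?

210

Mei in UTC: 08:15-08:30, 09:00-13:00, 15:00-17:45 (add 4h to convert from UTC-4).
Callum in UTC: 08:45-13:15, 17:15-18:15 (subtract 4h to convert from UTC+4).
Noa in UTC: 08:00-14:00, 16:45-17:30 (subtract 5h to convert from UTC+5).
Ulla in UTC: 09:00-10:30, 11:15-13:15, 14:45-17:30 (add 2h to convert from UTC-2).
Mei ∩ Callum: 09:00-13:00, 17:15-17:45.
Mei ∩ Callum ∩ Noa: 09:00-13:00, 17:15-17:30.
Mei ∩ Callum ∩ Noa ∩ Ulla: 09:00-10:30, 11:15-13:00, 17:15-17:30.
Those are the intersection windows.
Summing the common windows: 90 + 105 + 15 = 210 minutes.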